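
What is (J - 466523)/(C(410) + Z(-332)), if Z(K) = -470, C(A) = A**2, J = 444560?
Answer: -21963/167630 ≈ -0.13102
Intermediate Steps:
(J - 466523)/(C(410) + Z(-332)) = (444560 - 466523)/(410**2 - 470) = -21963/(168100 - 470) = -21963/167630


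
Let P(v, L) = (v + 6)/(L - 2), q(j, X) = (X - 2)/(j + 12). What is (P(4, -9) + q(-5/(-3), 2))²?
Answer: 100/121 ≈ 0.82645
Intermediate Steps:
q(j, X) = (-2 + X)/(12 + j)
P(v, L) = (6 + v)/(-2 + L)
(P(4, -9) + q(-5/(-3), 2))² = ((6 + 4)/(-2 - 9) + (-2 + 2)/(12 - 5/(-3)))² = (10/(-11) + 0/(12 - 5*(-⅓)))² = (-1/11*10 + 0/(12 + 5/3))² = (-10/11 + 0/(41/3))² = (-10/11 + (3/41)*0)² = (-10/11 + 0)² = (-10/11)² = 100/121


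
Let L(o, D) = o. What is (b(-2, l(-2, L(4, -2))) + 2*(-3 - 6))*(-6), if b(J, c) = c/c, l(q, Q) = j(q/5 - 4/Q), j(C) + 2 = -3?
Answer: 102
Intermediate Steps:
j(C) = -5 (j(C) = -2 - 3 = -5)
l(q, Q) = -5
b(J, c) = 1
(b(-2, l(-2, L(4, -2))) + 2*(-3 - 6))*(-6) = (1 + 2*(-3 - 6))*(-6) = (1 + 2*(-9))*(-6) = (1 - 18)*(-6) = -17*(-6) = 102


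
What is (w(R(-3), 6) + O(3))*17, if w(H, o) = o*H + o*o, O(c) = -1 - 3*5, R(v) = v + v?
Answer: -272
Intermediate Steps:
R(v) = 2*v
O(c) = -16 (O(c) = -1 - 15 = -16)
w(H, o) = o**2 + H*o (w(H, o) = H*o + o**2 = o**2 + H*o)
(w(R(-3), 6) + O(3))*17 = (6*(2*(-3) + 6) - 16)*17 = (6*(-6 + 6) - 16)*17 = (6*0 - 16)*17 = (0 - 16)*17 = -16*17 = -272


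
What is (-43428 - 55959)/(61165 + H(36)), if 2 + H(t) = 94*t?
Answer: -99387/64547 ≈ -1.5398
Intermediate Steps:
H(t) = -2 + 94*t
(-43428 - 55959)/(61165 + H(36)) = (-43428 - 55959)/(61165 + (-2 + 94*36)) = -99387/(61165 + (-2 + 3384)) = -99387/(61165 + 3382) = -99387/64547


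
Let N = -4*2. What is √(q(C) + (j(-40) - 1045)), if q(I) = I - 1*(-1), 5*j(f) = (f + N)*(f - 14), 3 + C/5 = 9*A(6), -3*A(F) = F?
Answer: I*√15765/5 ≈ 25.112*I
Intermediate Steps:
A(F) = -F/3
C = -105 (C = -15 + 5*(9*(-⅓*6)) = -15 + 5*(9*(-2)) = -15 + 5*(-18) = -15 - 90 = -105)
N = -8
j(f) = (-14 + f)*(-8 + f)/5 (j(f) = ((f - 8)*(f - 14))/5 = ((-8 + f)*(-14 + f))/5 = ((-14 + f)*(-8 + f))/5 = (-14 + f)*(-8 + f)/5)
q(I) = 1 + I (q(I) = I + 1 = 1 + I)
√(q(C) + (j(-40) - 1045)) = √((1 - 105) + ((112/5 - 22/5*(-40) + (⅕)*(-40)²) - 1045)) = √(-104 + ((112/5 + 176 + (⅕)*1600) - 1045)) = √(-104 + ((112/5 + 176 + 320) - 1045)) = √(-104 + (2592/5 - 1045)) = √(-104 - 2633/5) = √(-3153/5) = I*√15765/5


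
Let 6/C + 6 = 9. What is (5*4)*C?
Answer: 40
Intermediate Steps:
C = 2 (C = 6/(-6 + 9) = 6/3 = 6*(⅓) = 2)
(5*4)*C = (5*4)*2 = 20*2 = 40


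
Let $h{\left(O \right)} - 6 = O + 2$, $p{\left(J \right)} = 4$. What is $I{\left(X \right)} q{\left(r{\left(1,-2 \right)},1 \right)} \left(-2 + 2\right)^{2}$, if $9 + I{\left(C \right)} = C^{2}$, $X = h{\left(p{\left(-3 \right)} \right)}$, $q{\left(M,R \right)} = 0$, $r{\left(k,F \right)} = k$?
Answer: $0$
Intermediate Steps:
$h{\left(O \right)} = 8 + O$ ($h{\left(O \right)} = 6 + \left(O + 2\right) = 6 + \left(2 + O\right) = 8 + O$)
$X = 12$ ($X = 8 + 4 = 12$)
$I{\left(C \right)} = -9 + C^{2}$
$I{\left(X \right)} q{\left(r{\left(1,-2 \right)},1 \right)} \left(-2 + 2\right)^{2} = \left(-9 + 12^{2}\right) 0 \left(-2 + 2\right)^{2} = \left(-9 + 144\right) 0 \cdot 0^{2} = 135 \cdot 0 \cdot 0 = 0 \cdot 0 = 0$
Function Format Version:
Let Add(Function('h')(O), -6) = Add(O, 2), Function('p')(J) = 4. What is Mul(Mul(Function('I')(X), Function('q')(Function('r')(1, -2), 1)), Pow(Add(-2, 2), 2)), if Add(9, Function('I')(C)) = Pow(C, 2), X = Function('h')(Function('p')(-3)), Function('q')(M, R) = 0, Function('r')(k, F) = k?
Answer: 0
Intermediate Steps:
Function('h')(O) = Add(8, O) (Function('h')(O) = Add(6, Add(O, 2)) = Add(6, Add(2, O)) = Add(8, O))
X = 12 (X = Add(8, 4) = 12)
Function('I')(C) = Add(-9, Pow(C, 2))
Mul(Mul(Function('I')(X), Function('q')(Function('r')(1, -2), 1)), Pow(Add(-2, 2), 2)) = Mul(Mul(Add(-9, Pow(12, 2)), 0), Pow(Add(-2, 2), 2)) = Mul(Mul(Add(-9, 144), 0), Pow(0, 2)) = Mul(Mul(135, 0), 0) = Mul(0, 0) = 0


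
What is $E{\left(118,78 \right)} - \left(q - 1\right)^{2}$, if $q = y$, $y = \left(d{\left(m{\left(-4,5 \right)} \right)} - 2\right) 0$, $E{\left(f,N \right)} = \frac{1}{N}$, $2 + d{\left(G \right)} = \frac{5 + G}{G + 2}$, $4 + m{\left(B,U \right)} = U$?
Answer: $- \frac{77}{78} \approx -0.98718$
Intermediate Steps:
$m{\left(B,U \right)} = -4 + U$
$d{\left(G \right)} = -2 + \frac{5 + G}{2 + G}$ ($d{\left(G \right)} = -2 + \frac{5 + G}{G + 2} = -2 + \frac{5 + G}{2 + G}$)
$y = 0$ ($y = \left(\frac{1 - \left(-4 + 5\right)}{2 + \left(-4 + 5\right)} - 2\right) 0 = \left(\frac{1 - 1}{2 + 1} - 2\right) 0 = \left(\frac{1 - 1}{3} - 2\right) 0 = \left(\frac{1}{3} \cdot 0 - 2\right) 0 = \left(0 - 2\right) 0 = \left(-2\right) 0 = 0$)
$q = 0$
$E{\left(118,78 \right)} - \left(q - 1\right)^{2} = \frac{1}{78} - \left(0 - 1\right)^{2} = \frac{1}{78} - \left(-1\right)^{2} = \frac{1}{78} - 1 = - \frac{77}{78}$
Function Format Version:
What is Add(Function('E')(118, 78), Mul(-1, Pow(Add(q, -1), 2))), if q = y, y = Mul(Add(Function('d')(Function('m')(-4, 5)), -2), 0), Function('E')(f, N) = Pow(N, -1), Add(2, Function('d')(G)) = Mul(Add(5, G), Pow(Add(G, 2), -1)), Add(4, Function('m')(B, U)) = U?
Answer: Rational(-77, 78) ≈ -0.98718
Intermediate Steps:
Function('m')(B, U) = Add(-4, U)
Function('d')(G) = Add(-2, Mul(Pow(Add(2, G), -1), Add(5, G))) (Function('d')(G) = Add(-2, Mul(Add(5, G), Pow(Add(G, 2), -1))) = Add(-2, Mul(Add(5, G), Pow(Add(2, G), -1))) = Add(-2, Mul(Pow(Add(2, G), -1), Add(5, G))))
y = 0 (y = Mul(Add(Mul(Pow(Add(2, Add(-4, 5)), -1), Add(1, Mul(-1, Add(-4, 5)))), -2), 0) = Mul(Add(Mul(Pow(Add(2, 1), -1), Add(1, Mul(-1, 1))), -2), 0) = Mul(Add(Mul(Pow(3, -1), Add(1, -1)), -2), 0) = Mul(Add(Mul(Rational(1, 3), 0), -2), 0) = Mul(Add(0, -2), 0) = Mul(-2, 0) = 0)
q = 0
Add(Function('E')(118, 78), Mul(-1, Pow(Add(q, -1), 2))) = Add(Pow(78, -1), Mul(-1, Pow(Add(0, -1), 2))) = Add(Rational(1, 78), Mul(-1, Pow(-1, 2))) = Add(Rational(1, 78), Mul(-1, 1)) = Add(Rational(1, 78), -1) = Rational(-77, 78)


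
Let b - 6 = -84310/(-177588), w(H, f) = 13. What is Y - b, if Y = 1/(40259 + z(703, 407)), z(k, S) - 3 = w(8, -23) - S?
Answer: -11460390949/1770019596 ≈ -6.4747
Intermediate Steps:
z(k, S) = 16 - S (z(k, S) = 3 + (13 - S) = 16 - S)
Y = 1/39868 (Y = 1/(40259 + (16 - 1*407)) = 1/(40259 + (16 - 407)) = 1/(40259 - 391) = 1/39868 ≈ 2.5083e-5)
b = 574919/88794 (b = 6 - 84310/(-177588) = 6 - 84310*(-1/177588) = 6 + 42155/88794 = 574919/88794 ≈ 6.4747)
Y - b = 1/39868 - 1*574919/88794 = 1/39868 - 574919/88794 = -11460390949/1770019596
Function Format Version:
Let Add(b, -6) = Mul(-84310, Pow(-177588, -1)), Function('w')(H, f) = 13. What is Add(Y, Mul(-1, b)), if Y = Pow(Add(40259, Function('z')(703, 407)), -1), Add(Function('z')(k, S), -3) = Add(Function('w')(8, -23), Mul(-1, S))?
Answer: Rational(-11460390949, 1770019596) ≈ -6.4747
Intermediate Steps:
Function('z')(k, S) = Add(16, Mul(-1, S)) (Function('z')(k, S) = Add(3, Add(13, Mul(-1, S))) = Add(16, Mul(-1, S)))
Y = Rational(1, 39868) (Y = Pow(Add(40259, Add(16, Mul(-1, 407))), -1) = Pow(Add(40259, Add(16, -407)), -1) = Pow(Add(40259, -391), -1) = Pow(39868, -1) = Rational(1, 39868) ≈ 2.5083e-5)
b = Rational(574919, 88794) (b = Add(6, Mul(-84310, Pow(-177588, -1))) = Add(6, Mul(-84310, Rational(-1, 177588))) = Add(6, Rational(42155, 88794)) = Rational(574919, 88794) ≈ 6.4747)
Add(Y, Mul(-1, b)) = Add(Rational(1, 39868), Mul(-1, Rational(574919, 88794))) = Add(Rational(1, 39868), Rational(-574919, 88794)) = Rational(-11460390949, 1770019596)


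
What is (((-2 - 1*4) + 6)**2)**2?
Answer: 0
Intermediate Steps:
(((-2 - 1*4) + 6)**2)**2 = (((-2 - 4) + 6)**2)**2 = ((-6 + 6)**2)**2 = (0**2)**2 = 0**2 = 0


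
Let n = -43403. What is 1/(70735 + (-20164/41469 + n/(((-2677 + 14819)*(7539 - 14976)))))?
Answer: 416072548814/29430689628090529 ≈ 1.4137e-5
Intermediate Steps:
1/(70735 + (-20164/41469 + n/(((-2677 + 14819)*(7539 - 14976))))) = 1/(70735 + (-20164/41469 - 43403*1/((-2677 + 14819)*(7539 - 14976)))) = 1/(70735 + (-20164*1/41469 - 43403/(12142*(-7437)))) = 1/(70735 + (-20164/41469 - 43403/(-90300054))) = 1/(70735 + (-20164/41469 - 43403*(-1/90300054))) = 1/(70735 + (-20164/41469 + 43403/90300054)) = 1/(70735 - 202112267761/416072548814) = 1/(29430689628090529/416072548814) = 416072548814/29430689628090529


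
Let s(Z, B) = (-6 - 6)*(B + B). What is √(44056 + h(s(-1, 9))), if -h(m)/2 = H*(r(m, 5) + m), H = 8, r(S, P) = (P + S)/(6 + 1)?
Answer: 2*√587930/7 ≈ 219.08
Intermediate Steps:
r(S, P) = P/7 + S/7 (r(S, P) = (P + S)/7 = (P + S)*(⅐) = P/7 + S/7)
s(Z, B) = -24*B
h(m) = -80/7 - 128*m/7 (h(m) = -16*(((⅐)*5 + m/7) + m) = -16*((5/7 + m/7) + m) = -16*(5/7 + 8*m/7) = -2*(40/7 + 64*m/7) = -80/7 - 128*m/7)
√(44056 + h(s(-1, 9))) = √(44056 + (-80/7 - (-3072)*9/7)) = √(44056 + (-80/7 - 128/7*(-216))) = √(44056 + (-80/7 + 27648/7)) = √(44056 + 27568/7) = √(335960/7) = 2*√587930/7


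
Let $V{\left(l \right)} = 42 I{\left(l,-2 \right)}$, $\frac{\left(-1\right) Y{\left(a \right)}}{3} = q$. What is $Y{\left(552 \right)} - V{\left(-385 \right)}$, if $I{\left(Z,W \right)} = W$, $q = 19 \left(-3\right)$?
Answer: $255$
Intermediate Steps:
$q = -57$
$Y{\left(a \right)} = 171$ ($Y{\left(a \right)} = \left(-3\right) \left(-57\right) = 171$)
$V{\left(l \right)} = -84$ ($V{\left(l \right)} = 42 \left(-2\right) = -84$)
$Y{\left(552 \right)} - V{\left(-385 \right)} = 171 - -84 = 171 + 84 = 255$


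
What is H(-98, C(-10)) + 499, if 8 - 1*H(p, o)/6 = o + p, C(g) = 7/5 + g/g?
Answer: 5603/5 ≈ 1120.6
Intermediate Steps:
C(g) = 12/5 (C(g) = 7*(⅕) + 1 = 7/5 + 1 = 12/5)
H(p, o) = 48 - 6*o - 6*p (H(p, o) = 48 - 6*(o + p) = 48 + (-6*o - 6*p) = 48 - 6*o - 6*p)
H(-98, C(-10)) + 499 = (48 - 6*12/5 - 6*(-98)) + 499 = (48 - 72/5 + 588) + 499 = 3108/5 + 499 = 5603/5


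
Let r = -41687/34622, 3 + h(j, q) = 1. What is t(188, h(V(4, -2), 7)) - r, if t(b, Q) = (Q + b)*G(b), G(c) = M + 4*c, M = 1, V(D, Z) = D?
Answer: 4849129763/34622 ≈ 1.4006e+5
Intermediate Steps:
h(j, q) = -2 (h(j, q) = -3 + 1 = -2)
r = -41687/34622 (r = -41687*1/34622 = -41687/34622 ≈ -1.2041)
G(c) = 1 + 4*c
t(b, Q) = (1 + 4*b)*(Q + b) (t(b, Q) = (Q + b)*(1 + 4*b) = (1 + 4*b)*(Q + b))
t(188, h(V(4, -2), 7)) - r = (1 + 4*188)*(-2 + 188) - 1*(-41687/34622) = (1 + 752)*186 + 41687/34622 = 753*186 + 41687/34622 = 140058 + 41687/34622 = 4849129763/34622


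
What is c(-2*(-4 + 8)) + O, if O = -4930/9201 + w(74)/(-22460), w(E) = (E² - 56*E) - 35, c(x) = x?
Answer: -1775897177/206654460 ≈ -8.5936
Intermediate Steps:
w(E) = -35 + E² - 56*E
O = -122661497/206654460 (O = -4930/9201 + (-35 + 74² - 56*74)/(-22460) = -4930*1/9201 + (-35 + 5476 - 4144)*(-1/22460) = -4930/9201 + 1297*(-1/22460) = -4930/9201 - 1297/22460 = -122661497/206654460 ≈ -0.59356)
c(-2*(-4 + 8)) + O = -2*(-4 + 8) - 122661497/206654460 = -2*4 - 122661497/206654460 = -8 - 122661497/206654460 = -1775897177/206654460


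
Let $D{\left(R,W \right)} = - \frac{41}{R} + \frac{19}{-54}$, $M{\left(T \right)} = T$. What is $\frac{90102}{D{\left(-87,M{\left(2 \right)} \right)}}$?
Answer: $\frac{141099732}{187} \approx 7.5454 \cdot 10^{5}$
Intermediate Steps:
$D{\left(R,W \right)} = - \frac{19}{54} - \frac{41}{R}$ ($D{\left(R,W \right)} = - \frac{41}{R} + 19 \left(- \frac{1}{54}\right) = - \frac{41}{R} - \frac{19}{54} = - \frac{19}{54} - \frac{41}{R}$)
$\frac{90102}{D{\left(-87,M{\left(2 \right)} \right)}} = \frac{90102}{- \frac{19}{54} - \frac{41}{-87}} = \frac{90102}{- \frac{19}{54} - - \frac{41}{87}} = \frac{90102}{- \frac{19}{54} + \frac{41}{87}} = \frac{90102}{\frac{187}{1566}} = 90102 \cdot \frac{1566}{187} = \frac{141099732}{187}$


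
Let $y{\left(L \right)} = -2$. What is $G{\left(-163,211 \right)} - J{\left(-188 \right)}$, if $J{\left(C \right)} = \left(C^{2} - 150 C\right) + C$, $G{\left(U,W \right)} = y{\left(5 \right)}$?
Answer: $-63358$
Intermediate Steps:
$G{\left(U,W \right)} = -2$
$J{\left(C \right)} = C^{2} - 149 C$
$G{\left(-163,211 \right)} - J{\left(-188 \right)} = -2 - - 188 \left(-149 - 188\right) = -2 - \left(-188\right) \left(-337\right) = -2 - 63356 = -63358$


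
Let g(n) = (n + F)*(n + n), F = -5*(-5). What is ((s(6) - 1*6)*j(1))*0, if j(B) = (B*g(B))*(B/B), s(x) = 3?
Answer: 0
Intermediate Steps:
F = 25
g(n) = 2*n*(25 + n) (g(n) = (n + 25)*(n + n) = (25 + n)*(2*n) = 2*n*(25 + n))
j(B) = 2*B**2*(25 + B) (j(B) = (B*(2*B*(25 + B)))*(B/B) = (2*B**2*(25 + B))*1 = 2*B**2*(25 + B))
((s(6) - 1*6)*j(1))*0 = ((3 - 1*6)*(2*1**2*(25 + 1)))*0 = ((3 - 6)*(2*1*26))*0 = -3*52*0 = -156*0 = 0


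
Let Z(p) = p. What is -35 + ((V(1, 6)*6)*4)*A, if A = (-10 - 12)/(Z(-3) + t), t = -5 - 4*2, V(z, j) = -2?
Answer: -101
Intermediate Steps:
t = -13 (t = -5 - 8 = -13)
A = 11/8 (A = (-10 - 12)/(-3 - 13) = -22/(-16) = -22*(-1/16) = 11/8 ≈ 1.3750)
-35 + ((V(1, 6)*6)*4)*A = -35 + (-2*6*4)*(11/8) = -35 - 12*4*(11/8) = -35 - 48*11/8 = -35 - 66 = -101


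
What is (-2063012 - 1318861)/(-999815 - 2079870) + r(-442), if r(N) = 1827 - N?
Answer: 6991187138/3079685 ≈ 2270.1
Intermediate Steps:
(-2063012 - 1318861)/(-999815 - 2079870) + r(-442) = (-2063012 - 1318861)/(-999815 - 2079870) + (1827 - 1*(-442)) = -3381873/(-3079685) + (1827 + 442) = -3381873*(-1/3079685) + 2269 = 3381873/3079685 + 2269 = 6991187138/3079685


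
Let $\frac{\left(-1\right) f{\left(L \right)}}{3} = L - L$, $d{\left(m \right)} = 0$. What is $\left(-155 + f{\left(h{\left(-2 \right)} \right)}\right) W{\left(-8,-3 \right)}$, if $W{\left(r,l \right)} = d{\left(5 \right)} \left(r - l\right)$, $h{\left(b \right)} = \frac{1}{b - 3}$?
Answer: $0$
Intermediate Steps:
$h{\left(b \right)} = \frac{1}{-3 + b}$
$f{\left(L \right)} = 0$ ($f{\left(L \right)} = - 3 \left(L - L\right) = \left(-3\right) 0 = 0$)
$W{\left(r,l \right)} = 0$ ($W{\left(r,l \right)} = 0 \left(r - l\right) = 0$)
$\left(-155 + f{\left(h{\left(-2 \right)} \right)}\right) W{\left(-8,-3 \right)} = \left(-155 + 0\right) 0 = \left(-155\right) 0 = 0$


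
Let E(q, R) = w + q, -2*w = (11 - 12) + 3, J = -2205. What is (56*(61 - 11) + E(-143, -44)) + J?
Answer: 451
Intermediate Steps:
w = -1 (w = -((11 - 12) + 3)/2 = -(-1 + 3)/2 = -1/2*2 = -1)
E(q, R) = -1 + q
(56*(61 - 11) + E(-143, -44)) + J = (56*(61 - 11) + (-1 - 143)) - 2205 = (56*50 - 144) - 2205 = (2800 - 144) - 2205 = 2656 - 2205 = 451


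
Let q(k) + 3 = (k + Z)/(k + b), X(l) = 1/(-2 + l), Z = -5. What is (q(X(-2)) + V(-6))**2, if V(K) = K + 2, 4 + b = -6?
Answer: 70756/1681 ≈ 42.092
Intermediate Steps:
b = -10 (b = -4 - 6 = -10)
q(k) = -3 + (-5 + k)/(-10 + k) (q(k) = -3 + (k - 5)/(k - 10) = -3 + (-5 + k)/(-10 + k))
V(K) = 2 + K
(q(X(-2)) + V(-6))**2 = ((25 - 2/(-2 - 2))/(-10 + 1/(-2 - 2)) + (2 - 6))**2 = ((25 - 2/(-4))/(-10 + 1/(-4)) - 4)**2 = ((25 - 2*(-1/4))/(-10 - 1/4) - 4)**2 = ((25 + 1/2)/(-41/4) - 4)**2 = (-4/41*51/2 - 4)**2 = (-102/41 - 4)**2 = (-266/41)**2 = 70756/1681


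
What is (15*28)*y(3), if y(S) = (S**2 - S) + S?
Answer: 3780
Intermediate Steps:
y(S) = S**2
(15*28)*y(3) = (15*28)*3**2 = 420*9 = 3780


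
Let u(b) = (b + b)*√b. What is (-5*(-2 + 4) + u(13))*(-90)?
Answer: 900 - 2340*√13 ≈ -7537.0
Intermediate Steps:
u(b) = 2*b^(3/2) (u(b) = (2*b)*√b = 2*b^(3/2))
(-5*(-2 + 4) + u(13))*(-90) = (-5*(-2 + 4) + 2*13^(3/2))*(-90) = (-5*2 + 2*(13*√13))*(-90) = (-10 + 26*√13)*(-90) = 900 - 2340*√13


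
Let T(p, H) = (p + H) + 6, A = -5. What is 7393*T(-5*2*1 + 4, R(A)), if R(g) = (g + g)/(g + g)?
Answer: 7393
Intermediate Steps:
R(g) = 1 (R(g) = (2*g)/((2*g)) = (2*g)*(1/(2*g)) = 1)
T(p, H) = 6 + H + p (T(p, H) = (H + p) + 6 = 6 + H + p)
7393*T(-5*2*1 + 4, R(A)) = 7393*(6 + 1 + (-5*2*1 + 4)) = 7393*(6 + 1 + (-10*1 + 4)) = 7393*(6 + 1 + (-10 + 4)) = 7393*(6 + 1 - 6) = 7393*1 = 7393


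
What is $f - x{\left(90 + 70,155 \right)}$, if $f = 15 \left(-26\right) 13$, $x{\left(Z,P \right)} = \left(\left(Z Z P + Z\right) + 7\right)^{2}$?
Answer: $-15746349344959$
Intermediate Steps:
$x{\left(Z,P \right)} = \left(7 + Z + P Z^{2}\right)^{2}$ ($x{\left(Z,P \right)} = \left(\left(Z^{2} P + Z\right) + 7\right)^{2} = \left(\left(P Z^{2} + Z\right) + 7\right)^{2} = \left(\left(Z + P Z^{2}\right) + 7\right)^{2} = \left(7 + Z + P Z^{2}\right)^{2}$)
$f = -5070$ ($f = \left(-390\right) 13 = -5070$)
$f - x{\left(90 + 70,155 \right)} = -5070 - \left(7 + \left(90 + 70\right) + 155 \left(90 + 70\right)^{2}\right)^{2} = -5070 - \left(7 + 160 + 155 \cdot 160^{2}\right)^{2} = -5070 - \left(7 + 160 + 155 \cdot 25600\right)^{2} = -5070 - \left(7 + 160 + 3968000\right)^{2} = -5070 - 3968167^{2} = -5070 - 15746349339889 = -15746349344959$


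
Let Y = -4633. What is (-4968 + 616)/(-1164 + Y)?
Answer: 256/341 ≈ 0.75073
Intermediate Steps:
(-4968 + 616)/(-1164 + Y) = (-4968 + 616)/(-1164 - 4633) = -4352/(-5797) = -4352*(-1/5797) = 256/341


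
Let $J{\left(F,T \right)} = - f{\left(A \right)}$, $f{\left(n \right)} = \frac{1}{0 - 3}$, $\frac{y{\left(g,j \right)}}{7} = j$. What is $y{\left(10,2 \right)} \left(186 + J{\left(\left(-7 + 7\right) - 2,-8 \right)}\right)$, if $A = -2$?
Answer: $\frac{7826}{3} \approx 2608.7$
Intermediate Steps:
$y{\left(g,j \right)} = 7 j$
$f{\left(n \right)} = - \frac{1}{3}$ ($f{\left(n \right)} = \frac{1}{-3} = - \frac{1}{3}$)
$J{\left(F,T \right)} = \frac{1}{3}$ ($J{\left(F,T \right)} = \left(-1\right) \left(- \frac{1}{3}\right) = \frac{1}{3}$)
$y{\left(10,2 \right)} \left(186 + J{\left(\left(-7 + 7\right) - 2,-8 \right)}\right) = 7 \cdot 2 \left(186 + \frac{1}{3}\right) = 14 \cdot \frac{559}{3} = \frac{7826}{3}$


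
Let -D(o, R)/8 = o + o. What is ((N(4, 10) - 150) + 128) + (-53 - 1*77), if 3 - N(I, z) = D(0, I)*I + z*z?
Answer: -249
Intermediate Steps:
D(o, R) = -16*o (D(o, R) = -8*(o + o) = -16*o)
N(I, z) = 3 - z**2 (N(I, z) = 3 - ((-16*0)*I + z*z) = 3 - (0*I + z**2) = 3 - (0 + z**2) = 3 - z**2)
((N(4, 10) - 150) + 128) + (-53 - 1*77) = (((3 - 1*10**2) - 150) + 128) + (-53 - 1*77) = (((3 - 1*100) - 150) + 128) + (-53 - 77) = (((3 - 100) - 150) + 128) - 130 = ((-97 - 150) + 128) - 130 = (-247 + 128) - 130 = -119 - 130 = -249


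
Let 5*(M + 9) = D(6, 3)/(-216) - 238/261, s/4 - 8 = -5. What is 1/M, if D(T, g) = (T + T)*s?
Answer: -1305/12157 ≈ -0.10735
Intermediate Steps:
s = 12 (s = 32 + 4*(-5) = 32 - 20 = 12)
D(T, g) = 24*T (D(T, g) = (T + T)*12 = (2*T)*12 = 24*T)
M = -12157/1305 (M = -9 + ((24*6)/(-216) - 238/261)/5 = -9 + (144*(-1/216) - 238*1/261)/5 = -9 + (-⅔ - 238/261)/5 = -9 + (⅕)*(-412/261) = -9 - 412/1305 = -12157/1305 ≈ -9.3157)
1/M = 1/(-12157/1305) = -1305/12157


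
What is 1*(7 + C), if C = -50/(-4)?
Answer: 39/2 ≈ 19.500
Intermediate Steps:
C = 25/2 (C = -50*(-¼) = 25/2 ≈ 12.500)
1*(7 + C) = 1*(7 + 25/2) = 1*(39/2) = 39/2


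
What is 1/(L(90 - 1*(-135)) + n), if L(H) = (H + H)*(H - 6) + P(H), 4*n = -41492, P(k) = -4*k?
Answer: 1/87277 ≈ 1.1458e-5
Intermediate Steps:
n = -10373 (n = (1/4)*(-41492) = -10373)
L(H) = -4*H + 2*H*(-6 + H) (L(H) = (H + H)*(H - 6) - 4*H = (2*H)*(-6 + H) - 4*H = 2*H*(-6 + H) - 4*H = -4*H + 2*H*(-6 + H))
1/(L(90 - 1*(-135)) + n) = 1/(2*(90 - 1*(-135))*(-8 + (90 - 1*(-135))) - 10373) = 1/(2*(90 + 135)*(-8 + (90 + 135)) - 10373) = 1/(2*225*(-8 + 225) - 10373) = 1/(2*225*217 - 10373) = 1/(97650 - 10373) = 1/87277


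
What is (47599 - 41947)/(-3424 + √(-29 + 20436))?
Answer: -6450816/3901123 - 1884*√20407/3901123 ≈ -1.7226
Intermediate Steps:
(47599 - 41947)/(-3424 + √(-29 + 20436)) = 5652/(-3424 + √20407)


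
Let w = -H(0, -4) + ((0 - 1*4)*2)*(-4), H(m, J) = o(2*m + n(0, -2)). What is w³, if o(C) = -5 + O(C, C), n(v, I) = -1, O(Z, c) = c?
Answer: 54872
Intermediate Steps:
o(C) = -5 + C
H(m, J) = -6 + 2*m (H(m, J) = -5 + (2*m - 1) = -5 + (-1 + 2*m) = -6 + 2*m)
w = 38 (w = -(-6 + 2*0) + ((0 - 1*4)*2)*(-4) = -(-6 + 0) + ((0 - 4)*2)*(-4) = -1*(-6) - 4*2*(-4) = 6 - 8*(-4) = 6 + 32 = 38)
w³ = 38³ = 54872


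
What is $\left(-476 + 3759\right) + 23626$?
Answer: $26909$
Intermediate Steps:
$\left(-476 + 3759\right) + 23626 = 3283 + 23626 = 26909$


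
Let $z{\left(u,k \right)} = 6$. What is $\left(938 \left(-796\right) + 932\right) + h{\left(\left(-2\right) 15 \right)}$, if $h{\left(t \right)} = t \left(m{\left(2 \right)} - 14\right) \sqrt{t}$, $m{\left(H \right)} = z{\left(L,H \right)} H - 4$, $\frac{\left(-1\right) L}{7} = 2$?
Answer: $-745716 + 180 i \sqrt{30} \approx -7.4572 \cdot 10^{5} + 985.9 i$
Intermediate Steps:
$L = -14$ ($L = \left(-7\right) 2 = -14$)
$m{\left(H \right)} = -4 + 6 H$ ($m{\left(H \right)} = 6 H - 4 = -4 + 6 H$)
$h{\left(t \right)} = - 6 t^{\frac{3}{2}}$ ($h{\left(t \right)} = t \left(\left(-4 + 6 \cdot 2\right) - 14\right) \sqrt{t} = t \left(\left(-4 + 12\right) - 14\right) \sqrt{t} = t \left(8 - 14\right) \sqrt{t} = t \left(-6\right) \sqrt{t} = - 6 t \sqrt{t} = - 6 t^{\frac{3}{2}}$)
$\left(938 \left(-796\right) + 932\right) + h{\left(\left(-2\right) 15 \right)} = \left(938 \left(-796\right) + 932\right) - 6 \left(\left(-2\right) 15\right)^{\frac{3}{2}} = \left(-746648 + 932\right) - 6 \left(-30\right)^{\frac{3}{2}} = -745716 - 6 \left(- 30 i \sqrt{30}\right) = -745716 + 180 i \sqrt{30}$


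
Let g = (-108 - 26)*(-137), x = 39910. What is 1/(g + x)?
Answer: 1/58268 ≈ 1.7162e-5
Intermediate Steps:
g = 18358 (g = -134*(-137) = 18358)
1/(g + x) = 1/(18358 + 39910) = 1/58268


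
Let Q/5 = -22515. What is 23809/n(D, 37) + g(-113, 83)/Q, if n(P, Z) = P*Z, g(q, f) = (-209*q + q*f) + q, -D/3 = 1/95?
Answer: -1131688420/55537 ≈ -20377.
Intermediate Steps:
Q = -112575 (Q = 5*(-22515) = -112575)
D = -3/95 ≈ -0.031579
g(q, f) = -208*q + f*q (g(q, f) = (-209*q + f*q) + q = -208*q + f*q)
23809/n(D, 37) + g(-113, 83)/Q = 23809/((-3/95*37)) - 113*(-208 + 83)/(-112575) = 23809/(-111/95) - 113*(-125)*(-1/112575) = 23809*(-95/111) + 14125*(-1/112575) = -2261855/111 - 565/4503 = -1131688420/55537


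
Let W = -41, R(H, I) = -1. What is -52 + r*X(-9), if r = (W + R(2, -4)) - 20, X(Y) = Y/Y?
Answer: -114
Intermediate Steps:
X(Y) = 1
r = -62 (r = (-41 - 1) - 20 = -42 - 20 = -62)
-52 + r*X(-9) = -52 - 62*1 = -52 - 62 = -114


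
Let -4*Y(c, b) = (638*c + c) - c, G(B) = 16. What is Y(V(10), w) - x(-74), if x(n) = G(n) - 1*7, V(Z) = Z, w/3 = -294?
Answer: -1604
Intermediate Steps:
w = -882 (w = 3*(-294) = -882)
x(n) = 9 (x(n) = 16 - 1*7 = 16 - 7 = 9)
Y(c, b) = -319*c/2 (Y(c, b) = -((638*c + c) - c)/4 = -(639*c - c)/4 = -319*c/2)
Y(V(10), w) - x(-74) = -319/2*10 - 1*9 = -1595 - 9 = -1604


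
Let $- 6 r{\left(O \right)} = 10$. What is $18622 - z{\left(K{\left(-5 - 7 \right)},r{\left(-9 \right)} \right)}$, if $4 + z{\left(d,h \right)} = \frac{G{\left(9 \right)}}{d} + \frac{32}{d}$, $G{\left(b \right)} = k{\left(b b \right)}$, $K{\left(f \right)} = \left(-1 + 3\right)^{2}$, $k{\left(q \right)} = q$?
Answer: $\frac{74391}{4} \approx 18598.0$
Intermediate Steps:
$r{\left(O \right)} = - \frac{5}{3}$ ($r{\left(O \right)} = \left(- \frac{1}{6}\right) 10 = - \frac{5}{3}$)
$K{\left(f \right)} = 4$ ($K{\left(f \right)} = 2^{2} = 4$)
$G{\left(b \right)} = b^{2}$ ($G{\left(b \right)} = b b = b^{2}$)
$z{\left(d,h \right)} = -4 + \frac{113}{d}$ ($z{\left(d,h \right)} = -4 + \left(\frac{9^{2}}{d} + \frac{32}{d}\right) = -4 + \left(\frac{81}{d} + \frac{32}{d}\right) = -4 + \frac{113}{d}$)
$18622 - z{\left(K{\left(-5 - 7 \right)},r{\left(-9 \right)} \right)} = 18622 - \left(-4 + \frac{113}{4}\right) = 18622 - \frac{97}{4} = \frac{74391}{4}$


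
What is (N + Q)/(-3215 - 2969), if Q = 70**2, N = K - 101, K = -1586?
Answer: -3213/6184 ≈ -0.51957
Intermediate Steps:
N = -1687 (N = -1586 - 101 = -1687)
Q = 4900
(N + Q)/(-3215 - 2969) = (-1687 + 4900)/(-3215 - 2969) = 3213/(-6184) = 3213*(-1/6184) = -3213/6184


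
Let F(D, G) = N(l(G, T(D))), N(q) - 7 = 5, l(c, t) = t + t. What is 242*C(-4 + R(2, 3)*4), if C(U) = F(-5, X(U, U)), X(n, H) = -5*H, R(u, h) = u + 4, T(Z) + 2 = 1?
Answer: 2904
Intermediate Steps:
T(Z) = -1 (T(Z) = -2 + 1 = -1)
l(c, t) = 2*t
R(u, h) = 4 + u
N(q) = 12 (N(q) = 7 + 5 = 12)
F(D, G) = 12
C(U) = 12
242*C(-4 + R(2, 3)*4) = 242*12 = 2904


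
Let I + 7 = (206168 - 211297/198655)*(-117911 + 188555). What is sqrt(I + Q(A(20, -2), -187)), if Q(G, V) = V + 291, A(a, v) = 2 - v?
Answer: 13*sqrt(3400999736657528365)/198655 ≈ 1.2068e+5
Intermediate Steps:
Q(G, V) = 291 + V
I = 2893302214345907/198655 (I = -7 + (206168 - 211297/198655)*(-117911 + 188555) = -7 + (206168 - 211297*1/198655)*70644 = -7 + (206168 - 211297/198655)*70644 = -7 + (40956092743/198655)*70644 = -7 + 2893302215736492/198655 = 2893302214345907/198655 ≈ 1.4564e+10)
sqrt(I + Q(A(20, -2), -187)) = sqrt(2893302214345907/198655 + (291 - 187)) = sqrt(2893302214345907/198655 + 104) = sqrt(2893302235006027/198655) = 13*sqrt(3400999736657528365)/198655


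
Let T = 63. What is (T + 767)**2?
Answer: 688900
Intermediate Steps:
(T + 767)**2 = (63 + 767)**2 = 830**2 = 688900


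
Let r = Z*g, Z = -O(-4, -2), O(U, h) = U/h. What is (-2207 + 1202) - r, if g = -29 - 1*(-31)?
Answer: -1001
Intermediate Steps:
g = 2 (g = -29 + 31 = 2)
Z = -2 (Z = -(-4)/(-2) = -(-4)*(-1)/2 = -1*2 = -2)
r = -4 (r = -2*2 = -4)
(-2207 + 1202) - r = (-2207 + 1202) - 1*(-4) = -1005 + 4 = -1001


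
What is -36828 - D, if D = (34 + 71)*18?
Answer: -38718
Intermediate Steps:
D = 1890 (D = 105*18 = 1890)
-36828 - D = -36828 - 1*1890 = -36828 - 1890 = -38718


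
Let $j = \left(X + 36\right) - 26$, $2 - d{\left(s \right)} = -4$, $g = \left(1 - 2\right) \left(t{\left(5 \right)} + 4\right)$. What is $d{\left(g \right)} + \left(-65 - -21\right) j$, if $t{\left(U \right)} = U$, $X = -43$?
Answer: $1458$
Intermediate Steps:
$g = -9$ ($g = \left(1 - 2\right) \left(5 + 4\right) = \left(-1\right) 9 = -9$)
$d{\left(s \right)} = 6$ ($d{\left(s \right)} = 2 - -4 = 2 + 4 = 6$)
$j = -33$ ($j = \left(-43 + 36\right) - 26 = -7 - 26 = -33$)
$d{\left(g \right)} + \left(-65 - -21\right) j = 6 + \left(-65 - -21\right) \left(-33\right) = 6 + \left(-65 + 21\right) \left(-33\right) = 6 - -1452 = 6 + 1452 = 1458$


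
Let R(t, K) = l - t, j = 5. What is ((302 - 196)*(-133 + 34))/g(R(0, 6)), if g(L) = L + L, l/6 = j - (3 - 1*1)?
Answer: -583/2 ≈ -291.50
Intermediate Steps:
l = 18 (l = 6*(5 - (3 - 1*1)) = 6*(5 - (3 - 1)) = 6*(5 - 1*2) = 6*(5 - 2) = 6*3 = 18)
R(t, K) = 18 - t
g(L) = 2*L
((302 - 196)*(-133 + 34))/g(R(0, 6)) = ((302 - 196)*(-133 + 34))/((2*(18 - 1*0))) = (106*(-99))/((2*(18 + 0))) = -10494/(2*18) = -10494/36 = -10494*1/36 = -583/2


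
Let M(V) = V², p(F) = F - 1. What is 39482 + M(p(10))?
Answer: 39563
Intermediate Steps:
p(F) = -1 + F
39482 + M(p(10)) = 39482 + (-1 + 10)² = 39482 + 9² = 39482 + 81 = 39563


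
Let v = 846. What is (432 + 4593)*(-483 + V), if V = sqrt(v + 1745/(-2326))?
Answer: -2427075 + 5025*sqrt(4573034626)/2326 ≈ -2.2810e+6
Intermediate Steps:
V = sqrt(4573034626)/2326 (V = sqrt(846 + 1745/(-2326)) = sqrt(846 + 1745*(-1/2326)) = sqrt(846 - 1745/2326) = sqrt(1966051/2326) = sqrt(4573034626)/2326 ≈ 29.073)
(432 + 4593)*(-483 + V) = (432 + 4593)*(-483 + sqrt(4573034626)/2326) = 5025*(-483 + sqrt(4573034626)/2326) = -2427075 + 5025*sqrt(4573034626)/2326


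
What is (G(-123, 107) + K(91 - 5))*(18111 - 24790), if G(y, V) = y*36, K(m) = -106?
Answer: 30282586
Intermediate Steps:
G(y, V) = 36*y
(G(-123, 107) + K(91 - 5))*(18111 - 24790) = (36*(-123) - 106)*(18111 - 24790) = (-4428 - 106)*(-6679) = -4534*(-6679) = 30282586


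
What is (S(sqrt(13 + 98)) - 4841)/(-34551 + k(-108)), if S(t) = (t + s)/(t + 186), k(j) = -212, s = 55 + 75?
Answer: 55639272/399600685 - 56*sqrt(111)/1198802055 ≈ 0.13924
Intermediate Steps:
s = 130
S(t) = (130 + t)/(186 + t) (S(t) = (t + 130)/(t + 186) = (130 + t)/(186 + t))
(S(sqrt(13 + 98)) - 4841)/(-34551 + k(-108)) = ((130 + sqrt(13 + 98))/(186 + sqrt(13 + 98)) - 4841)/(-34551 - 212) = ((130 + sqrt(111))/(186 + sqrt(111)) - 4841)/(-34763) = (-4841 + (130 + sqrt(111))/(186 + sqrt(111)))*(-1/34763) = 4841/34763 - (130 + sqrt(111))/(34763*(186 + sqrt(111)))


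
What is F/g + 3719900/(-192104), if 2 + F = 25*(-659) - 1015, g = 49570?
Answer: -23469465771/1190324410 ≈ -19.717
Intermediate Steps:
F = -17492 (F = -2 + (25*(-659) - 1015) = -2 + (-16475 - 1015) = -2 - 17490 = -17492)
F/g + 3719900/(-192104) = -17492/49570 + 3719900/(-192104) = -17492*1/49570 + 3719900*(-1/192104) = -8746/24785 - 929975/48026 = -23469465771/1190324410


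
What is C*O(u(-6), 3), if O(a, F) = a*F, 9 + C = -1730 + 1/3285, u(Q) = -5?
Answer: 5712614/219 ≈ 26085.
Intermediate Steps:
C = -5712614/3285 (C = -9 + (-1730 + 1/3285) = -9 - 5683049/3285 = -5712614/3285 ≈ -1739.0)
O(a, F) = F*a
C*O(u(-6), 3) = -5712614*(-5)/1095 = -5712614/3285*(-15) = 5712614/219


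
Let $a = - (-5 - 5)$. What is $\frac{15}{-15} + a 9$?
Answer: $89$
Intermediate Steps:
$a = 10$ ($a = \left(-1\right) \left(-10\right) = 10$)
$\frac{15}{-15} + a 9 = \frac{15}{-15} + 10 \cdot 9 = 15 \left(- \frac{1}{15}\right) + 90 = -1 + 90 = 89$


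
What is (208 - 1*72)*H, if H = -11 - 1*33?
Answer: -5984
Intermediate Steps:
H = -44 (H = -11 - 33 = -44)
(208 - 1*72)*H = (208 - 1*72)*(-44) = (208 - 72)*(-44) = 136*(-44) = -5984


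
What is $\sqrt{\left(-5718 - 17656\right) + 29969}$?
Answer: $\sqrt{6595} \approx 81.21$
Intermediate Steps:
$\sqrt{\left(-5718 - 17656\right) + 29969} = \sqrt{-23374 + 29969} = \sqrt{6595}$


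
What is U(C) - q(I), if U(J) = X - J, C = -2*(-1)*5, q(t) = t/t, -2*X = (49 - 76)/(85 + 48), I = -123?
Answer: -2899/266 ≈ -10.898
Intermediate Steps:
X = 27/266 (X = -(49 - 76)/(2*(85 + 48)) = -(-27)/(2*133) = -1/2*(-27/133) = 27/266 ≈ 0.10150)
q(t) = 1
C = 10 (C = 2*5 = 10)
U(J) = 27/266 - J
U(C) - q(I) = (27/266 - 1*10) - 1*1 = (27/266 - 10) - 1 = -2633/266 - 1 = -2899/266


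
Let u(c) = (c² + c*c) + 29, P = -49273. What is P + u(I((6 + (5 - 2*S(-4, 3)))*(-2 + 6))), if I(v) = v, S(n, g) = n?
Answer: -37692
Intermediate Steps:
u(c) = 29 + 2*c² (u(c) = (c² + c²) + 29 = 2*c² + 29 = 29 + 2*c²)
P + u(I((6 + (5 - 2*S(-4, 3)))*(-2 + 6))) = -49273 + (29 + 2*((6 + (5 - 2*(-4)))*(-2 + 6))²) = -49273 + (29 + 2*((6 + (5 + 8))*4)²) = -49273 + (29 + 2*((6 + 13)*4)²) = -49273 + (29 + 2*(19*4)²) = -49273 + (29 + 2*76²) = -49273 + (29 + 2*5776) = -49273 + (29 + 11552) = -49273 + 11581 = -37692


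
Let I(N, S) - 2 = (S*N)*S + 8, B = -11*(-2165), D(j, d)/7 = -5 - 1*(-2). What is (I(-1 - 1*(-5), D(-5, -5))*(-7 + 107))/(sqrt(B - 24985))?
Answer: -17740*I*sqrt(130)/39 ≈ -5186.3*I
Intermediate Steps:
D(j, d) = -21 (D(j, d) = 7*(-5 - 1*(-2)) = 7*(-5 + 2) = 7*(-3) = -21)
B = 23815
I(N, S) = 10 + N*S**2 (I(N, S) = 2 + ((S*N)*S + 8) = 2 + ((N*S)*S + 8) = 2 + (N*S**2 + 8) = 2 + (8 + N*S**2) = 10 + N*S**2)
(I(-1 - 1*(-5), D(-5, -5))*(-7 + 107))/(sqrt(B - 24985)) = ((10 + (-1 - 1*(-5))*(-21)**2)*(-7 + 107))/(sqrt(23815 - 24985)) = ((10 + (-1 + 5)*441)*100)/(sqrt(-1170)) = ((10 + 4*441)*100)/((3*I*sqrt(130))) = ((10 + 1764)*100)*(-I*sqrt(130)/390) = (1774*100)*(-I*sqrt(130)/390) = 177400*(-I*sqrt(130)/390) = -17740*I*sqrt(130)/39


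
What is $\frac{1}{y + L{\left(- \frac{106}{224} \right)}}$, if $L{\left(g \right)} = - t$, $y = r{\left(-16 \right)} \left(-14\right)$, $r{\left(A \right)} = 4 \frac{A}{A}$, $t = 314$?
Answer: $- \frac{1}{370} \approx -0.0027027$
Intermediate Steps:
$r{\left(A \right)} = 4$ ($r{\left(A \right)} = 4 \cdot 1 = 4$)
$y = -56$ ($y = 4 \left(-14\right) = -56$)
$L{\left(g \right)} = -314$ ($L{\left(g \right)} = \left(-1\right) 314 = -314$)
$\frac{1}{y + L{\left(- \frac{106}{224} \right)}} = \frac{1}{-56 - 314} = \frac{1}{-370} = - \frac{1}{370}$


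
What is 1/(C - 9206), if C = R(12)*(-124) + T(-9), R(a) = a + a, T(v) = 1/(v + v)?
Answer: -18/219277 ≈ -8.2088e-5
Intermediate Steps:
T(v) = 1/(2*v)
R(a) = 2*a
C = -53569/18 (C = (2*12)*(-124) + (½)/(-9) = 24*(-124) + (½)*(-⅑) = -2976 - 1/18 = -53569/18 ≈ -2976.1)
1/(C - 9206) = 1/(-53569/18 - 9206) = 1/(-219277/18) = -18/219277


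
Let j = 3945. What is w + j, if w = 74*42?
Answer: 7053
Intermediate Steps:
w = 3108
w + j = 3108 + 3945 = 7053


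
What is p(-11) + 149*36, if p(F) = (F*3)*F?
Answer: 5727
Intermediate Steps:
p(F) = 3*F² (p(F) = (3*F)*F = 3*F²)
p(-11) + 149*36 = 3*(-11)² + 149*36 = 3*121 + 5364 = 363 + 5364 = 5727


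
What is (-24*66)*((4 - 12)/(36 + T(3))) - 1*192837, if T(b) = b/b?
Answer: -7122297/37 ≈ -1.9249e+5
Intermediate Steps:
T(b) = 1
(-24*66)*((4 - 12)/(36 + T(3))) - 1*192837 = (-24*66)*((4 - 12)/(36 + 1)) - 1*192837 = -(-12672)/37 - 192837 = -1584*(-8/37) - 192837 = 12672/37 - 192837 = -7122297/37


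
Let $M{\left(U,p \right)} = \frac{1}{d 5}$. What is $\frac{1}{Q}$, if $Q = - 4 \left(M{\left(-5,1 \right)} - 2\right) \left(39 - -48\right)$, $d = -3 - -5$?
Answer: $\frac{5}{3306} \approx 0.0015124$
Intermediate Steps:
$d = 2$ ($d = -3 + 5 = 2$)
$M{\left(U,p \right)} = \frac{1}{10}$ ($M{\left(U,p \right)} = \frac{1}{2 \cdot 5} = \frac{1}{10}$)
$Q = \frac{3306}{5}$ ($Q = - 4 \left(\frac{1}{10} - 2\right) \left(39 - -48\right) = - 4 \left(- \frac{19}{10}\right) \left(39 + 48\right) = - \frac{\left(-38\right) 87}{5} = \left(-1\right) \left(- \frac{3306}{5}\right) = \frac{3306}{5} \approx 661.2$)
$\frac{1}{Q} = \frac{1}{\frac{3306}{5}} = \frac{5}{3306}$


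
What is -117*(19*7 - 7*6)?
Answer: -10647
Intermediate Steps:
-117*(19*7 - 7*6) = -117*(133 - 42) = -117*91 = -10647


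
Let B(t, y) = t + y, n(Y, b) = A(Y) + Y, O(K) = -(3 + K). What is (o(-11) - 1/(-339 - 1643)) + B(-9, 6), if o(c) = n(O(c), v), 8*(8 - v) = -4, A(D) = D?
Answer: 25767/1982 ≈ 13.001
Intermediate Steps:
O(K) = -3 - K
v = 17/2 (v = 8 - ⅛*(-4) = 8 + ½ = 17/2 ≈ 8.5000)
n(Y, b) = 2*Y (n(Y, b) = Y + Y = 2*Y)
o(c) = -6 - 2*c (o(c) = 2*(-3 - c) = -6 - 2*c)
(o(-11) - 1/(-339 - 1643)) + B(-9, 6) = ((-6 - 2*(-11)) - 1/(-339 - 1643)) + (-9 + 6) = ((-6 + 22) - 1/(-1982)) - 3 = (16 - 1*(-1/1982)) - 3 = (16 + 1/1982) - 3 = 31713/1982 - 3 = 25767/1982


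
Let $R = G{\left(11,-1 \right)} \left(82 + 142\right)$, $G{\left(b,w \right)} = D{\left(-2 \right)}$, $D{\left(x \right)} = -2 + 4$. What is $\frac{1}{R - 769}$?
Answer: $- \frac{1}{321} \approx -0.0031153$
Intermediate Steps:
$D{\left(x \right)} = 2$
$G{\left(b,w \right)} = 2$
$R = 448$ ($R = 2 \left(82 + 142\right) = 2 \cdot 224 = 448$)
$\frac{1}{R - 769} = \frac{1}{448 - 769} = \frac{1}{-321} = - \frac{1}{321}$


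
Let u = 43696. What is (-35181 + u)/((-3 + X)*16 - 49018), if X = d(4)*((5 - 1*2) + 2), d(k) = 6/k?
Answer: -8515/48946 ≈ -0.17397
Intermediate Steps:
X = 15/2 (X = (6/4)*((5 - 1*2) + 2) = (6*(¼))*((5 - 2) + 2) = 3*(3 + 2)/2 = (3/2)*5 = 15/2 ≈ 7.5000)
(-35181 + u)/((-3 + X)*16 - 49018) = (-35181 + 43696)/((-3 + 15/2)*16 - 49018) = 8515/((9/2)*16 - 49018) = 8515/(72 - 49018) = 8515/(-48946) = 8515*(-1/48946) = -8515/48946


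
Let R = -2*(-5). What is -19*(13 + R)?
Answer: -437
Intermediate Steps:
R = 10
-19*(13 + R) = -19*(13 + 10) = -19*23 = -437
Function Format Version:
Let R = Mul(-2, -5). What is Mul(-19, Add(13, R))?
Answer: -437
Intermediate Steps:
R = 10
Mul(-19, Add(13, R)) = Mul(-19, Add(13, 10)) = Mul(-19, 23) = -437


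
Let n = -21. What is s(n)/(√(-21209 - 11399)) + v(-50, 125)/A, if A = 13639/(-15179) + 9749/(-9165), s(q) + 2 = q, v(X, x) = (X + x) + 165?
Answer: -16693864200/136490753 + 23*I*√2038/8152 ≈ -122.31 + 0.12737*I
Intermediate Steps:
v(X, x) = 165 + X + x
s(q) = -2 + q
A = -272981506/139115535 (A = 13639*(-1/15179) + 9749*(-1/9165) = -13639/15179 - 9749/9165 = -272981506/139115535 ≈ -1.9623)
s(n)/(√(-21209 - 11399)) + v(-50, 125)/A = (-2 - 21)/(√(-21209 - 11399)) + (165 - 50 + 125)/(-272981506/139115535) = -23*(-I*√2038/8152) + 240*(-139115535/272981506) = -23*(-I*√2038/8152) - 16693864200/136490753 = -(-23)*I*√2038/8152 - 16693864200/136490753 = 23*I*√2038/8152 - 16693864200/136490753 = -16693864200/136490753 + 23*I*√2038/8152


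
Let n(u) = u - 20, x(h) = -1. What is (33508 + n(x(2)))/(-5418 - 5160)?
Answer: -33487/10578 ≈ -3.1657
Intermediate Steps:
n(u) = -20 + u
(33508 + n(x(2)))/(-5418 - 5160) = (33508 + (-20 - 1))/(-5418 - 5160) = (33508 - 21)/(-10578) = 33487*(-1/10578) = -33487/10578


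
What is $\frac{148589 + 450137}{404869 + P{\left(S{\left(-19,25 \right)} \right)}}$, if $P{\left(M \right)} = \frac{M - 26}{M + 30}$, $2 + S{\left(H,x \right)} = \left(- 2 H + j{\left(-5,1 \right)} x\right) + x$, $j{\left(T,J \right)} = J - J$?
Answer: $\frac{3891719}{2631651} \approx 1.4788$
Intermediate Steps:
$j{\left(T,J \right)} = 0$
$S{\left(H,x \right)} = -2 + x - 2 H$ ($S{\left(H,x \right)} = -2 + \left(\left(- 2 H + 0 x\right) + x\right) = -2 + \left(\left(- 2 H + 0\right) + x\right) = -2 - \left(- x + 2 H\right) = -2 + x - 2 H$)
$P{\left(M \right)} = \frac{-26 + M}{30 + M}$
$\frac{148589 + 450137}{404869 + P{\left(S{\left(-19,25 \right)} \right)}} = \frac{148589 + 450137}{404869 + \frac{-26 - -61}{30 - -61}} = \frac{598726}{404869 + \frac{-26 + \left(-2 + 25 + 38\right)}{30 + \left(-2 + 25 + 38\right)}} = \frac{598726}{404869 + \frac{-26 + 61}{30 + 61}} = \frac{598726}{404869 + \frac{1}{91} \cdot 35} = \frac{598726}{404869 + \frac{5}{13}} = \frac{598726}{\frac{5263302}{13}} = 598726 \cdot \frac{13}{5263302} = \frac{3891719}{2631651}$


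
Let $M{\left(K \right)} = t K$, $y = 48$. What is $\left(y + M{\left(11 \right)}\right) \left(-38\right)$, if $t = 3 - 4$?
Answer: $-1406$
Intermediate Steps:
$t = -1$ ($t = 3 - 4 = -1$)
$M{\left(K \right)} = - K$
$\left(y + M{\left(11 \right)}\right) \left(-38\right) = \left(48 - 11\right) \left(-38\right) = 37 \left(-38\right) = -1406$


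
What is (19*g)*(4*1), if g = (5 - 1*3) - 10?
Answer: -608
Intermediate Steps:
g = -8 (g = (5 - 3) - 10 = 2 - 10 = -8)
(19*g)*(4*1) = (19*(-8))*(4*1) = -152*4 = -608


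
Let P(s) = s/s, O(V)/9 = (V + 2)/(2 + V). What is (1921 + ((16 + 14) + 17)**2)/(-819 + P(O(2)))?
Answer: -2065/409 ≈ -5.0489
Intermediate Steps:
O(V) = 9 (O(V) = 9*((V + 2)/(2 + V)) = 9*((2 + V)/(2 + V)) = 9*1 = 9)
P(s) = 1
(1921 + ((16 + 14) + 17)**2)/(-819 + P(O(2))) = (1921 + ((16 + 14) + 17)**2)/(-819 + 1) = (1921 + (30 + 17)**2)/(-818) = (1921 + 47**2)*(-1/818) = (1921 + 2209)*(-1/818) = 4130*(-1/818) = -2065/409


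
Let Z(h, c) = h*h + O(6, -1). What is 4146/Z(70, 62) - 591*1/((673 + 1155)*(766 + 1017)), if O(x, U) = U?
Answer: 4503420665/5322476092 ≈ 0.84611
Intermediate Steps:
Z(h, c) = -1 + h**2 (Z(h, c) = h*h - 1 = h**2 - 1 = -1 + h**2)
4146/Z(70, 62) - 591*1/((673 + 1155)*(766 + 1017)) = 4146/(-1 + 70**2) - 591*1/((673 + 1155)*(766 + 1017)) = 4146/(-1 + 4900) - 591/(1783*1828) = 4146/4899 - 591/3259324 = 4146*(1/4899) - 591*1/3259324 = 1382/1633 - 591/3259324 = 4503420665/5322476092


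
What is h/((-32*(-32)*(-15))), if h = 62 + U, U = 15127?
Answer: -5063/5120 ≈ -0.98887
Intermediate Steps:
h = 15189 (h = 62 + 15127 = 15189)
h/((-32*(-32)*(-15))) = 15189/((-32*(-32)*(-15))) = 15189/((1024*(-15))) = 15189/(-15360) = 15189*(-1/15360) = -5063/5120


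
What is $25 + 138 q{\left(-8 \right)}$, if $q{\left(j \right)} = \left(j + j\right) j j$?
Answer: $-141287$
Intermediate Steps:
$q{\left(j \right)} = 2 j^{3}$ ($q{\left(j \right)} = 2 j j j = 2 j^{2} j = 2 j^{3}$)
$25 + 138 q{\left(-8 \right)} = 25 + 138 \cdot 2 \left(-8\right)^{3} = 25 + 138 \cdot 2 \left(-512\right) = 25 + 138 \left(-1024\right) = 25 - 141312 = -141287$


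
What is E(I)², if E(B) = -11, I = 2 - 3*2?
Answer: 121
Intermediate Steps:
I = -4 (I = 2 - 6 = -4)
E(I)² = (-11)² = 121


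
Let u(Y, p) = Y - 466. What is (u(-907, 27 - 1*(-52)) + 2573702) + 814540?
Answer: 3386869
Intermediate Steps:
u(Y, p) = -466 + Y
(u(-907, 27 - 1*(-52)) + 2573702) + 814540 = ((-466 - 907) + 2573702) + 814540 = (-1373 + 2573702) + 814540 = 2572329 + 814540 = 3386869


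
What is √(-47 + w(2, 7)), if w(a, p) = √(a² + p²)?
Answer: √(-47 + √53) ≈ 6.3024*I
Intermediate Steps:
√(-47 + w(2, 7)) = √(-47 + √(2² + 7²)) = √(-47 + √(4 + 49)) = √(-47 + √53)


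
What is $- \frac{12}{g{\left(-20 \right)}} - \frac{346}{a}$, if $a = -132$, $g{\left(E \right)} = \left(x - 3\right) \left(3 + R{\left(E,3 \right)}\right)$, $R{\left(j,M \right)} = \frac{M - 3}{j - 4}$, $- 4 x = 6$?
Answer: $\frac{695}{198} \approx 3.5101$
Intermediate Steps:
$x = - \frac{3}{2}$ ($x = \left(- \frac{1}{4}\right) 6 = - \frac{3}{2} \approx -1.5$)
$R{\left(j,M \right)} = \frac{-3 + M}{-4 + j}$
$g{\left(E \right)} = - \frac{27}{2}$ ($g{\left(E \right)} = \left(- \frac{3}{2} - 3\right) \left(3 + \frac{-3 + 3}{-4 + E}\right) = - \frac{9 \left(3 + \frac{1}{-4 + E} 0\right)}{2} = - \frac{9 \left(3 + 0\right)}{2} = \left(- \frac{9}{2}\right) 3 = - \frac{27}{2}$)
$- \frac{12}{g{\left(-20 \right)}} - \frac{346}{a} = - \frac{12}{- \frac{27}{2}} - \frac{346}{-132} = \left(-12\right) \left(- \frac{2}{27}\right) - - \frac{173}{66} = \frac{8}{9} + \frac{173}{66} = \frac{695}{198}$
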